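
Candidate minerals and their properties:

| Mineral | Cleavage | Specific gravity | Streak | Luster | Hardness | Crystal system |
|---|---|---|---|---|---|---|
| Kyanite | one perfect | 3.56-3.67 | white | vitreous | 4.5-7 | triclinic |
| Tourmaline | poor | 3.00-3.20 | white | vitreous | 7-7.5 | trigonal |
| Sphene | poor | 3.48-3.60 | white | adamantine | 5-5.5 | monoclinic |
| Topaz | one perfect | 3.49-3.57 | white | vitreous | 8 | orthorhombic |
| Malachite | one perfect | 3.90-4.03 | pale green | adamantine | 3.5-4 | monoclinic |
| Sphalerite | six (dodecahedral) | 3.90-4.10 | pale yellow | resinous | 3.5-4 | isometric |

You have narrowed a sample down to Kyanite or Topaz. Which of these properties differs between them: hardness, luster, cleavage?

Hardness: Kyanite 4.5-7, Topaz 8 — different.
Luster: both vitreous — no difference.
Cleavage: both one perfect — no difference.
Of the listed properties, hardness is the one that separates them.

hardness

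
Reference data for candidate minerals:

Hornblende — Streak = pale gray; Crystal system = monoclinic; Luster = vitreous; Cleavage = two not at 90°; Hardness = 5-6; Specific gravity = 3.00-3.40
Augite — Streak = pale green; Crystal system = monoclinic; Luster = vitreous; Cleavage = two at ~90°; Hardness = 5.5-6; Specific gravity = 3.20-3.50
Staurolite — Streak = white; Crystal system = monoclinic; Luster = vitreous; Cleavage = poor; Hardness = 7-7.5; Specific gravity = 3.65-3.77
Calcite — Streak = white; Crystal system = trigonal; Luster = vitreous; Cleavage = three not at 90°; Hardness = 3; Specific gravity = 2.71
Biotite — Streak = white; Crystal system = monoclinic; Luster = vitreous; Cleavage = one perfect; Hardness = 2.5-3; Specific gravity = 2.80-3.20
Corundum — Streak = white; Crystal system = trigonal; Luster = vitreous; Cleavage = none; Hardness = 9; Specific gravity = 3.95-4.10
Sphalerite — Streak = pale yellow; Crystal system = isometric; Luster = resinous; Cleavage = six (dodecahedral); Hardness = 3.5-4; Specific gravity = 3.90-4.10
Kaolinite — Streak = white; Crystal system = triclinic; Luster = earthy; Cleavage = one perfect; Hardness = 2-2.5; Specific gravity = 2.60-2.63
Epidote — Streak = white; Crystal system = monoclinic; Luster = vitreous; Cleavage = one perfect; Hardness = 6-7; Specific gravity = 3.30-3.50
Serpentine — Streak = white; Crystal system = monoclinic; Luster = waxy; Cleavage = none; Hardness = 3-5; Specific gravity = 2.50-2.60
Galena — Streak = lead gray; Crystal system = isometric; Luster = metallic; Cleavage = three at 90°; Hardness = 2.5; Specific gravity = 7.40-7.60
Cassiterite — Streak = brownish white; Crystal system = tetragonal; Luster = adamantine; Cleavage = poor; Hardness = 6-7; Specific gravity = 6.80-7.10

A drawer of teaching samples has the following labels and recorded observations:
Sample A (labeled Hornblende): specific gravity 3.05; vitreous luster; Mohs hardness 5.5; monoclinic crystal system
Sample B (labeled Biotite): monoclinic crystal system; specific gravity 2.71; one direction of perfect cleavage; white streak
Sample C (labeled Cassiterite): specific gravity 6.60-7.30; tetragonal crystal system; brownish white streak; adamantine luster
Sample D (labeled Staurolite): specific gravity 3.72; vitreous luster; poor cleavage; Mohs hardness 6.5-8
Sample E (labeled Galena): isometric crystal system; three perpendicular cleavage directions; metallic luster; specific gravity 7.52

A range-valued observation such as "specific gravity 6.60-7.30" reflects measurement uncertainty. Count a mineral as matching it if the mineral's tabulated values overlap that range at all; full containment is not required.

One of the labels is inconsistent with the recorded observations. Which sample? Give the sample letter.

Sample A: observations are consistent with Hornblende.
Sample B: specific gravity 2.71 is outside the reference for Biotite (SG 2.80-3.20) — mislabeled.
Sample C: observations are consistent with Cassiterite.
Sample D: observations are consistent with Staurolite.
Sample E: observations are consistent with Galena.
Only sample B is inconsistent with its label.

B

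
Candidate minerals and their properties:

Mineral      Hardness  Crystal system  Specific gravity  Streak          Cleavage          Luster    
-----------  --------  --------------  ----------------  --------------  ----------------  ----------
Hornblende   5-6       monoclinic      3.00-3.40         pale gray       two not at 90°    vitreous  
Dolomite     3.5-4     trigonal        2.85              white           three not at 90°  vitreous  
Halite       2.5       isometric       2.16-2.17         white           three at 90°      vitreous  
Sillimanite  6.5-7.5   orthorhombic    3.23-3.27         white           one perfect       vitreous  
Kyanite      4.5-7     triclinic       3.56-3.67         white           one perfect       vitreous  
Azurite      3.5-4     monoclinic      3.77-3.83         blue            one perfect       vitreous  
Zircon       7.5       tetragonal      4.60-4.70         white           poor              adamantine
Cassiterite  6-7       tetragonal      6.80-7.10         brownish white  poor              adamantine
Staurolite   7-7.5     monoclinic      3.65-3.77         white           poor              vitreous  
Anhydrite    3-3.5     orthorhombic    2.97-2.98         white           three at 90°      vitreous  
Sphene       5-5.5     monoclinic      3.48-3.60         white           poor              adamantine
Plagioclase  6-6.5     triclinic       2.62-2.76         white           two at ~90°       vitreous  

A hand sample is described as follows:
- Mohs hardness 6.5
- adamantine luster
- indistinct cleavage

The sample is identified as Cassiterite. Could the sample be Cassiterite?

Consistent

Mohs hardness 6.5 — matches Cassiterite (hardness 6-7).
Adamantine luster — matches Cassiterite (adamantine luster).
Indistinct cleavage — matches Cassiterite (cleavage poor).
All observations are consistent with the tabulated values for Cassiterite.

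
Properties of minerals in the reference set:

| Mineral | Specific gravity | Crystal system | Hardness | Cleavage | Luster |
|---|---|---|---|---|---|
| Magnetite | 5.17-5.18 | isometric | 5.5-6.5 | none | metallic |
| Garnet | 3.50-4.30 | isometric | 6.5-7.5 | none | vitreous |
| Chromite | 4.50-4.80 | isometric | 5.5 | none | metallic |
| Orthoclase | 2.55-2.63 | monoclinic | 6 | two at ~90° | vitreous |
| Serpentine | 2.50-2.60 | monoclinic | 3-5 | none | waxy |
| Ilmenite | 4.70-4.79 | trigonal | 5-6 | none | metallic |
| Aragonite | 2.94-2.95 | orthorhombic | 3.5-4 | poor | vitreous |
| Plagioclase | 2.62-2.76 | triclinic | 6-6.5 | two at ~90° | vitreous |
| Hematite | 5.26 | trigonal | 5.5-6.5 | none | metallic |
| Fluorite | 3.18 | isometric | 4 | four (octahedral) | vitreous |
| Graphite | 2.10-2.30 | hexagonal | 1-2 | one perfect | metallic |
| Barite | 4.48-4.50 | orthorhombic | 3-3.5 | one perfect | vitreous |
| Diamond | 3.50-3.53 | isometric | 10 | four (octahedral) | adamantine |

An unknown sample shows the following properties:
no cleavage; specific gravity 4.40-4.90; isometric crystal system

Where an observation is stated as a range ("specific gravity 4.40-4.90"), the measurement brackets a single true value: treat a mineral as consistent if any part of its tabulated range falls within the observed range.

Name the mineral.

Chromite

No cleavage — Magnetite, Garnet, Chromite, Serpentine, Ilmenite, Hematite remain.
Specific gravity 4.40-4.90 — leaves Chromite, Ilmenite.
Isometric crystal system rules out Ilmenite.
The only mineral consistent with every observation is Chromite.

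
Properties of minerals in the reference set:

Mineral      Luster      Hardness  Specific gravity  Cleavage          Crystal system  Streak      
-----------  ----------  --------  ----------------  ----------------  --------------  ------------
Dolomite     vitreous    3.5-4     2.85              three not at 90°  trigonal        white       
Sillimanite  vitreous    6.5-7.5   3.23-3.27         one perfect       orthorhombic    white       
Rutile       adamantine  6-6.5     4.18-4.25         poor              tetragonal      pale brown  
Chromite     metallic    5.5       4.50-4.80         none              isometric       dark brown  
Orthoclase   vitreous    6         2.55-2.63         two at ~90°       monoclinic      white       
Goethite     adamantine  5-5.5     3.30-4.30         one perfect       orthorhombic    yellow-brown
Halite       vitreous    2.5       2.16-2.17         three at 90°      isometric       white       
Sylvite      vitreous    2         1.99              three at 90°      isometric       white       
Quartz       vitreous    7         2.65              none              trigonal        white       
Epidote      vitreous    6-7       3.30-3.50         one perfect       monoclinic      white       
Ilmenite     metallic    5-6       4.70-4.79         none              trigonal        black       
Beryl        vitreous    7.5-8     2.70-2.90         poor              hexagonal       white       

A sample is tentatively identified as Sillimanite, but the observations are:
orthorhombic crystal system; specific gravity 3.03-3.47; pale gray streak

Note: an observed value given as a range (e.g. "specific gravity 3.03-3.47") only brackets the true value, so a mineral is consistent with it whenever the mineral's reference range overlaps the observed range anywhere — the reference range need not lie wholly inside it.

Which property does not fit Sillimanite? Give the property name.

Orthorhombic crystal system: Sillimanite has orthorhombic system — agrees.
Specific gravity 3.03-3.47: Sillimanite has SG 3.23-3.27 — agrees.
Pale gray streak: Sillimanite has white streak — outside the reference range.
Everything matches except the streak.

streak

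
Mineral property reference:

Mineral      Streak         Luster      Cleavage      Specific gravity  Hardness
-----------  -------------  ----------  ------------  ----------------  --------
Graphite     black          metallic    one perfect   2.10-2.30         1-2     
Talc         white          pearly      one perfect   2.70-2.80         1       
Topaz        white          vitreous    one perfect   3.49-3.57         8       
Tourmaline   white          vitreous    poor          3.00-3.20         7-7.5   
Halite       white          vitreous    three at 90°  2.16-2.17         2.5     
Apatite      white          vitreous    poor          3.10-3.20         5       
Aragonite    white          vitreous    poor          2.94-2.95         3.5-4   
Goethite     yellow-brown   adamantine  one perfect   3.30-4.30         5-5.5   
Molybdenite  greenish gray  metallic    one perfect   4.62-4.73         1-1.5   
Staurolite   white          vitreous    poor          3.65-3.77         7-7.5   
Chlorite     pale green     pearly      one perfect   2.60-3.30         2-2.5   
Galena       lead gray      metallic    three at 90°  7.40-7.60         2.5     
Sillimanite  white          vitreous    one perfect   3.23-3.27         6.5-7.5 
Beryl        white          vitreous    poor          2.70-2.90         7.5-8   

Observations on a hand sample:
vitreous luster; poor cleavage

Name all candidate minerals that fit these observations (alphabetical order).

Vitreous luster is inconsistent with Graphite, Talc, Goethite, Molybdenite, Chlorite, Galena.
Poor cleavage eliminates Topaz, Halite, Sillimanite.
Remaining candidates: Apatite, Aragonite, Beryl, Staurolite, Tourmaline.

Apatite, Aragonite, Beryl, Staurolite, Tourmaline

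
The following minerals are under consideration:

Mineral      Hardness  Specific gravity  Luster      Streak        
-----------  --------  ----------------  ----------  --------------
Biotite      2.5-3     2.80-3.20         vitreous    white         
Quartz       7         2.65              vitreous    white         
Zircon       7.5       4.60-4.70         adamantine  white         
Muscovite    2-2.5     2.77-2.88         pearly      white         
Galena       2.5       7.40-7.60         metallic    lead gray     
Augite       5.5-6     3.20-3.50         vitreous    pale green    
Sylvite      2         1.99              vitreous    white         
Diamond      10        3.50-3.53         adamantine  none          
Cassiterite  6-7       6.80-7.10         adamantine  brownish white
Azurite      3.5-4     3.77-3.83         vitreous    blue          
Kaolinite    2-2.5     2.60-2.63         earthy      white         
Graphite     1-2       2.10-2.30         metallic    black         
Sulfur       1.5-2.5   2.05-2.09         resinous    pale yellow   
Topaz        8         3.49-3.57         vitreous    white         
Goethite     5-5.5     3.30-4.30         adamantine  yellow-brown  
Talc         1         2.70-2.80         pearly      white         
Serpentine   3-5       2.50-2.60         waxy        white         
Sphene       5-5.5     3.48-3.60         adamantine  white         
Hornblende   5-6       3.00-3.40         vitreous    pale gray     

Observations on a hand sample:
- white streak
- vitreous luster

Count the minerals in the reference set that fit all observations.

White streak — Biotite, Quartz, Zircon, Muscovite, Sylvite, Kaolinite, Topaz, Talc, Serpentine, Sphene remain.
Vitreous luster — only Biotite, Quartz, Sylvite, Topaz remain.
Consistent with every observation: Biotite, Quartz, Sylvite, Topaz.
That is 4 minerals.

4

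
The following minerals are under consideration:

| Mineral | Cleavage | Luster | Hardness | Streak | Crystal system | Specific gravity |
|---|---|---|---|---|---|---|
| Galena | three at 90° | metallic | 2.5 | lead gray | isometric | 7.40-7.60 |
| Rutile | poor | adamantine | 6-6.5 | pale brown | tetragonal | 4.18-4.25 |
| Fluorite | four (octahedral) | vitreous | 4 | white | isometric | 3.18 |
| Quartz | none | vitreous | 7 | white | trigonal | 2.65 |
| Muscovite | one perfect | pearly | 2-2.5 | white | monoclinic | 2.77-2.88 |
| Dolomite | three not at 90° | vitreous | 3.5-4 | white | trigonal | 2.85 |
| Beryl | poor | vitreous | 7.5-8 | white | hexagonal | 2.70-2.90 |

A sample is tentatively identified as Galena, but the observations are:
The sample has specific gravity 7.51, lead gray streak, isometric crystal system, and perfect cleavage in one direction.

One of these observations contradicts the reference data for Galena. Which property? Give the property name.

cleavage

Specific gravity 7.51: Galena has SG 7.40-7.60 — within range.
Lead gray streak: Galena has lead gray streak — within range.
Isometric crystal system: Galena has isometric system — within range.
Perfect cleavage in one direction: Galena has cleavage three at 90° — inconsistent.
Everything matches except the cleavage.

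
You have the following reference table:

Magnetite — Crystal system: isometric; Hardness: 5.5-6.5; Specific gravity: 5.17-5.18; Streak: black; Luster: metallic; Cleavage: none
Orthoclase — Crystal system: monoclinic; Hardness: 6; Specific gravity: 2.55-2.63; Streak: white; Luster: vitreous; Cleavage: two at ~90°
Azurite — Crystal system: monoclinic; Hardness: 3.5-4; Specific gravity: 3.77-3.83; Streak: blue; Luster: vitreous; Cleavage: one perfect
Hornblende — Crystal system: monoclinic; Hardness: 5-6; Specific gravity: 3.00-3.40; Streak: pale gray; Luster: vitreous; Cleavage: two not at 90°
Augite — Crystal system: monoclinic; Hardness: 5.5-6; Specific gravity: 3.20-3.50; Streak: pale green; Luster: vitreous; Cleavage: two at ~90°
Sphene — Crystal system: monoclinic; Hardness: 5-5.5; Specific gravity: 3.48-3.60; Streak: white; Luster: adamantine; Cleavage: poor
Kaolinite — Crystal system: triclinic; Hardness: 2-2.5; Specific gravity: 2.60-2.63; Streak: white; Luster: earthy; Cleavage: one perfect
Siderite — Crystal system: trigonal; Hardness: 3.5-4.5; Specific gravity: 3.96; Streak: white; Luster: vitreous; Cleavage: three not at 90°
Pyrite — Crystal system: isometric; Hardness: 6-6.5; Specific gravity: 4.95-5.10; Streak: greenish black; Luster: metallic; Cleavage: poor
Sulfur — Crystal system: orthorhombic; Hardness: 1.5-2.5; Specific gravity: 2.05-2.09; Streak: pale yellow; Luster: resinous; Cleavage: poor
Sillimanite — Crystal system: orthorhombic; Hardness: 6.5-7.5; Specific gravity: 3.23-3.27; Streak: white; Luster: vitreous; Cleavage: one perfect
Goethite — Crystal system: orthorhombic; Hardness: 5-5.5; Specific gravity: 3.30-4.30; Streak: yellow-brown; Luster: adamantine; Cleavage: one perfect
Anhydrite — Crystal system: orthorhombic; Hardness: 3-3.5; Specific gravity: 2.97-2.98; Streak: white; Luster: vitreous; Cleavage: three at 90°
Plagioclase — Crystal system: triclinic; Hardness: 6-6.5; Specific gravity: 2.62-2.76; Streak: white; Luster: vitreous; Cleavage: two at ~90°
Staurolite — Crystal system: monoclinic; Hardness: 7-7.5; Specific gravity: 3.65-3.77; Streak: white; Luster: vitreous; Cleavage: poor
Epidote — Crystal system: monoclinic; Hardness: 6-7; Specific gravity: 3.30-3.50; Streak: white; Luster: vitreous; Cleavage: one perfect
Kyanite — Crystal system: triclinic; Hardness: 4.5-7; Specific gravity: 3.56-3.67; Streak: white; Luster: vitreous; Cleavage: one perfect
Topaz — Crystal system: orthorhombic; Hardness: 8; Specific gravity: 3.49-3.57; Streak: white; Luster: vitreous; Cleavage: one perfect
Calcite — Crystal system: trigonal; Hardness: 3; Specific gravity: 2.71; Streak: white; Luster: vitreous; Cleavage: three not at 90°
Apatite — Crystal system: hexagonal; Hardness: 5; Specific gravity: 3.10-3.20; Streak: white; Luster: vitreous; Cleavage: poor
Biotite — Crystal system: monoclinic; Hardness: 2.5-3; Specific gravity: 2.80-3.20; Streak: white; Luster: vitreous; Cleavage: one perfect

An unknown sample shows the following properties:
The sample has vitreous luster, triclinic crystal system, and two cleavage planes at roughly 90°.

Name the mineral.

Plagioclase

Vitreous luster rules out Magnetite, Sphene, Kaolinite, Pyrite, Sulfur, Goethite.
Triclinic crystal system — leaves Plagioclase, Kyanite.
Two cleavage planes at roughly 90° rules out Kyanite.
The only mineral consistent with every observation is Plagioclase.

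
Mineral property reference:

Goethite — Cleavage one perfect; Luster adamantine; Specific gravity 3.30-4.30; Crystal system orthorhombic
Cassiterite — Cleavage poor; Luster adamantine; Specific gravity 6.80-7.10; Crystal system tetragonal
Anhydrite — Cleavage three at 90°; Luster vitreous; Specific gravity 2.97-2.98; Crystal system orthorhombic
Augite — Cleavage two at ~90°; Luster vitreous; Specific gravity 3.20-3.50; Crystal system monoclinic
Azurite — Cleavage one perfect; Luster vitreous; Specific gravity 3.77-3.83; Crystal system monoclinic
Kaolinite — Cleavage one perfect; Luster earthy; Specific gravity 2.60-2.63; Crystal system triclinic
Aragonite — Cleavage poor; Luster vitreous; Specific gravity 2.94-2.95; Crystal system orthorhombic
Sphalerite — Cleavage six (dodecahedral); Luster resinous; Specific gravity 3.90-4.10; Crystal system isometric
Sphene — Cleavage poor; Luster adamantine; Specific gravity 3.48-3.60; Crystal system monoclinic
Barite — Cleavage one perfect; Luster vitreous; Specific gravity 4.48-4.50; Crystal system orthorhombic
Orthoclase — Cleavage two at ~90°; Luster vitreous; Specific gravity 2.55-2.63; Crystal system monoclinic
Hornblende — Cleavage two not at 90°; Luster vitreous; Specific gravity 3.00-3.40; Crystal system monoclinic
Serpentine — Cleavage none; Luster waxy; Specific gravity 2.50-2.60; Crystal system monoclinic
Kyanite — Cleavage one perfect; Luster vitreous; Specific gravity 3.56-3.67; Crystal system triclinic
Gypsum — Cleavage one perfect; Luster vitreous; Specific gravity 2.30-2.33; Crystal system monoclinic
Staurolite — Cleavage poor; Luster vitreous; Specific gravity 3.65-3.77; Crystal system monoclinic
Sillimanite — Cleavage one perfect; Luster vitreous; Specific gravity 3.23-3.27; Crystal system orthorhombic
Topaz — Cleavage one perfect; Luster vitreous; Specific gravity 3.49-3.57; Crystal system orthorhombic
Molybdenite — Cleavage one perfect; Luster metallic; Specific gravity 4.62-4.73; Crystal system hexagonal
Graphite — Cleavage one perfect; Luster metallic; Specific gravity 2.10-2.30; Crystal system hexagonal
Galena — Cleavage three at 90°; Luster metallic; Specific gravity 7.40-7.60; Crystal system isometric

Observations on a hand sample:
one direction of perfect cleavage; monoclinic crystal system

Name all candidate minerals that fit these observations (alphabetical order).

Azurite, Gypsum

One direction of perfect cleavage: Goethite, Azurite, Kaolinite, Barite, Kyanite, Gypsum, Sillimanite, Topaz, Molybdenite, Graphite remain.
Monoclinic crystal system: Azurite, Gypsum remain.
Remaining candidates: Azurite, Gypsum.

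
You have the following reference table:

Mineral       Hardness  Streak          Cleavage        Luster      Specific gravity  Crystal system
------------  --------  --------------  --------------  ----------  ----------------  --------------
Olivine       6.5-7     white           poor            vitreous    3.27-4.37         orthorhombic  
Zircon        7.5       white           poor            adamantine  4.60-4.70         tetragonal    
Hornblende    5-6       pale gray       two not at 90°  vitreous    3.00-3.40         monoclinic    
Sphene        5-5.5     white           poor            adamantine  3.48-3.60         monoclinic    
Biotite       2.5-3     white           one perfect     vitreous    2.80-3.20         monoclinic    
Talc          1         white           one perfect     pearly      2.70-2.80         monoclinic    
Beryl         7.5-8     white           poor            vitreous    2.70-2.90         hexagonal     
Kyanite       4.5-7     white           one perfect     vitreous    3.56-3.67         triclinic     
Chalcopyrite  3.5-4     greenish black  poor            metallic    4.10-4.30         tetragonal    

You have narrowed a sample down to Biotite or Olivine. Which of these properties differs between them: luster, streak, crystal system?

crystal system

Luster: both vitreous — identical.
Streak: both white — identical.
Crystal system: Biotite monoclinic, Olivine orthorhombic — these differ.
Crystal system is the diagnostic property here.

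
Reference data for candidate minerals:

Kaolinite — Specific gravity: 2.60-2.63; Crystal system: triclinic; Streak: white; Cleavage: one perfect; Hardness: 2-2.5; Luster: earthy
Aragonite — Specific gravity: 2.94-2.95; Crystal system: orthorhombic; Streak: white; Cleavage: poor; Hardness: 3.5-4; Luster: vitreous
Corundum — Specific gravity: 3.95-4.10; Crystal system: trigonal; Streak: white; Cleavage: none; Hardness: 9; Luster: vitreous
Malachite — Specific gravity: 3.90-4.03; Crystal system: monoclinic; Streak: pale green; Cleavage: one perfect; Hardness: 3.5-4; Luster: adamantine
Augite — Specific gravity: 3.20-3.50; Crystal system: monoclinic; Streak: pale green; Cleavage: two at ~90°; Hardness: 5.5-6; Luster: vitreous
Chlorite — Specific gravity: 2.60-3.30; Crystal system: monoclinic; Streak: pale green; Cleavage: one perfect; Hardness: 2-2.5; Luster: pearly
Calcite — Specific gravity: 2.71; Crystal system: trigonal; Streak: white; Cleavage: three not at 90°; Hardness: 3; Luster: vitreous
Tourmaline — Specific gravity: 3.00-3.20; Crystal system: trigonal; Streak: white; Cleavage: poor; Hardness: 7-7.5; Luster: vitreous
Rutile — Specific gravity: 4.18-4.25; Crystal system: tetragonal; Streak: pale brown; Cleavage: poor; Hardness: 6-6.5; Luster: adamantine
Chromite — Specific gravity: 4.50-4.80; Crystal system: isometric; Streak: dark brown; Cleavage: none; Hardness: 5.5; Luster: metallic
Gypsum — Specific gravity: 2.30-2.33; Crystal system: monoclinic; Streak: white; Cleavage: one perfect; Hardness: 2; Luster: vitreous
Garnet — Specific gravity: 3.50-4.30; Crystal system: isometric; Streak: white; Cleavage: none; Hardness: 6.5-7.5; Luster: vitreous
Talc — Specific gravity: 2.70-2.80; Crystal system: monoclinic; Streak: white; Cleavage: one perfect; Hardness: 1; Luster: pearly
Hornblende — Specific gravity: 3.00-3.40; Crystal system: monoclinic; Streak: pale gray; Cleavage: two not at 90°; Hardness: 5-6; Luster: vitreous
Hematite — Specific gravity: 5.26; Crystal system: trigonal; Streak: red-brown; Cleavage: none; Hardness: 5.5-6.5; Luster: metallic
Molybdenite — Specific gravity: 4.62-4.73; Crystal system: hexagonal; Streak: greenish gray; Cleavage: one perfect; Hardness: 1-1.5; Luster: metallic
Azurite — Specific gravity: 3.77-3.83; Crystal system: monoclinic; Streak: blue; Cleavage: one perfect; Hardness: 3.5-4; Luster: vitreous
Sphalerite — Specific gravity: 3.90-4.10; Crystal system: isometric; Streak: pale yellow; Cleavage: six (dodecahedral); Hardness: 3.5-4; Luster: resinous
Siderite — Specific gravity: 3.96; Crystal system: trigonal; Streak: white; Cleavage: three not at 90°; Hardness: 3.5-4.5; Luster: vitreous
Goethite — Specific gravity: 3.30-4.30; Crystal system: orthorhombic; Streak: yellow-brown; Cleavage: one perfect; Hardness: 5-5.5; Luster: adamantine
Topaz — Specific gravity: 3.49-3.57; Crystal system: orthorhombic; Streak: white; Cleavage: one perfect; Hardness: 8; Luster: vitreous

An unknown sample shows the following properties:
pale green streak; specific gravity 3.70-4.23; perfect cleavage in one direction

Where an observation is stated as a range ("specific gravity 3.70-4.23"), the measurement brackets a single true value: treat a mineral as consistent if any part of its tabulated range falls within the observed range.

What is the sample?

Malachite

Pale green streak: only Malachite, Augite, Chlorite remain.
Specific gravity 3.70-4.23: leaves Malachite.
Perfect cleavage in one direction: every remaining candidate is consistent.
Only Malachite satisfies all observations.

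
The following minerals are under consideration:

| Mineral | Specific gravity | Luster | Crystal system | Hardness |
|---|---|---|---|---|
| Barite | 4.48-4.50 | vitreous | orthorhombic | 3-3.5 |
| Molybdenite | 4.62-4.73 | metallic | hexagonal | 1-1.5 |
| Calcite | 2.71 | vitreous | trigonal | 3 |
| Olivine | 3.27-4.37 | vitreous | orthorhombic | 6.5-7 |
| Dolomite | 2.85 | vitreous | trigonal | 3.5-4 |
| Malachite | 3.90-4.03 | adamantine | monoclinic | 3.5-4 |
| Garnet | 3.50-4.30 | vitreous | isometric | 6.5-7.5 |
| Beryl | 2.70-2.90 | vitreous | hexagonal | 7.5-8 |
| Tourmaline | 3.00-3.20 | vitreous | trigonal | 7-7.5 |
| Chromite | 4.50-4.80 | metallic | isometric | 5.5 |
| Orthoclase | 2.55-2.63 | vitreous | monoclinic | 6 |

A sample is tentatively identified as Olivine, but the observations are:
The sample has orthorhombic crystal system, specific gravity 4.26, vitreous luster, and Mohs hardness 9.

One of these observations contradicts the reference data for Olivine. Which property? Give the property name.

hardness

Orthorhombic crystal system: Olivine has orthorhombic system — within range.
Specific gravity 4.26: Olivine has SG 3.27-4.37 — within range.
Vitreous luster: Olivine has vitreous luster — within range.
Mohs hardness 9: Olivine has hardness 6.5-7 — inconsistent.
The hardness is the one property that does not fit.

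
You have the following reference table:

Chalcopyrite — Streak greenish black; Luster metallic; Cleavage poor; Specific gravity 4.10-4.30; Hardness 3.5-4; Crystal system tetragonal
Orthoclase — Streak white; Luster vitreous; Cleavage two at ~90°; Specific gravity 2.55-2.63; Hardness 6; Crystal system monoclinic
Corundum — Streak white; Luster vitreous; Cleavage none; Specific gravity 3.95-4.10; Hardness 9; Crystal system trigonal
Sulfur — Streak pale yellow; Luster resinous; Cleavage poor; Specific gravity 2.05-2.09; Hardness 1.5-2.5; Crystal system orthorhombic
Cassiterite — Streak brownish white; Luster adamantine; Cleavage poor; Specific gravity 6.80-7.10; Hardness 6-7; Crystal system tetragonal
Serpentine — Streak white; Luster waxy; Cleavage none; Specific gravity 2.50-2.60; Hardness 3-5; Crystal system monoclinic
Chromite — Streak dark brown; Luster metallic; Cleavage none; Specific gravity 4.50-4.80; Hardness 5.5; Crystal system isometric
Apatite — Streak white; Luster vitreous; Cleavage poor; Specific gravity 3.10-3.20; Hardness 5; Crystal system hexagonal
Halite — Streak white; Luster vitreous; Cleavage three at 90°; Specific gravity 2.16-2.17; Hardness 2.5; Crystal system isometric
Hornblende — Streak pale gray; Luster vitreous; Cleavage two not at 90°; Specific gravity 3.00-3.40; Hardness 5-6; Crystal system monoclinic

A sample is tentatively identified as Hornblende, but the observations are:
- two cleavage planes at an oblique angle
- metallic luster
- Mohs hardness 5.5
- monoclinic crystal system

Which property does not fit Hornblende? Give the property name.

luster

Two cleavage planes at an oblique angle: Hornblende has cleavage two not at 90° — within range.
Metallic luster: Hornblende has vitreous luster — does not match.
Mohs hardness 5.5: Hornblende has hardness 5-6 — within range.
Monoclinic crystal system: Hornblende has monoclinic system — within range.
Everything matches except the luster.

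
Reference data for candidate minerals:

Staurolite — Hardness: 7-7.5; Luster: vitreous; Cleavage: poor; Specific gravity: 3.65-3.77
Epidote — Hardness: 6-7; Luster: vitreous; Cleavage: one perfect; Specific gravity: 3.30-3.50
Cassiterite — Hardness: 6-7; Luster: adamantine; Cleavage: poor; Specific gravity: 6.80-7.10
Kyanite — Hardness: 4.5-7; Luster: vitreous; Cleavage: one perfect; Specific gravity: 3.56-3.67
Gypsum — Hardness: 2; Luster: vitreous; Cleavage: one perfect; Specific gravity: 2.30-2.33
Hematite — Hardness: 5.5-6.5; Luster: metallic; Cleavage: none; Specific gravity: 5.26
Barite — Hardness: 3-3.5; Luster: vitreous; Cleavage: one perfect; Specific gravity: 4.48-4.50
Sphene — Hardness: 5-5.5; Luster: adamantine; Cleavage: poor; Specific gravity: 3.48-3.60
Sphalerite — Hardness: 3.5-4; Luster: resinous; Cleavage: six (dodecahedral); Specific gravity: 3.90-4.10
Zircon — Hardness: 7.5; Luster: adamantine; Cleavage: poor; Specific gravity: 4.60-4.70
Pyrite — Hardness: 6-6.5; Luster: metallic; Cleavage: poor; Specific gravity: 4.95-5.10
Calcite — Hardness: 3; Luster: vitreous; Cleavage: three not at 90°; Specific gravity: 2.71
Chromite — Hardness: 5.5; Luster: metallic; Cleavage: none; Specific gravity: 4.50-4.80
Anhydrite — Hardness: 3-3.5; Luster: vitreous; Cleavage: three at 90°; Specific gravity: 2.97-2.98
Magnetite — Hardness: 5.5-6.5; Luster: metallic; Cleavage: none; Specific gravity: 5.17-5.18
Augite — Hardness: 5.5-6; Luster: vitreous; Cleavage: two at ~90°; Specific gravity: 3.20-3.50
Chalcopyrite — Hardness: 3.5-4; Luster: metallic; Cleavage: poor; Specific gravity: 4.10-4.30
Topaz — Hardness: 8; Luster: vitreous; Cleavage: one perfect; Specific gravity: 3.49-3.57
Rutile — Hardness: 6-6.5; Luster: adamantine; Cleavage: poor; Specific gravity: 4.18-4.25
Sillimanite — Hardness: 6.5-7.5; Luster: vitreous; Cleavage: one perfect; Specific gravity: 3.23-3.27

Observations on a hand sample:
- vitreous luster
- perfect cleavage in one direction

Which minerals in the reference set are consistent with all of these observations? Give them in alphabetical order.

Vitreous luster: narrows the field to Staurolite, Epidote, Kyanite, Gypsum, Barite, Calcite, Anhydrite, Augite, Topaz, Sillimanite.
Perfect cleavage in one direction rules out Staurolite, Calcite, Anhydrite, Augite.
The minerals that satisfy all observations are Barite, Epidote, Gypsum, Kyanite, Sillimanite, Topaz.

Barite, Epidote, Gypsum, Kyanite, Sillimanite, Topaz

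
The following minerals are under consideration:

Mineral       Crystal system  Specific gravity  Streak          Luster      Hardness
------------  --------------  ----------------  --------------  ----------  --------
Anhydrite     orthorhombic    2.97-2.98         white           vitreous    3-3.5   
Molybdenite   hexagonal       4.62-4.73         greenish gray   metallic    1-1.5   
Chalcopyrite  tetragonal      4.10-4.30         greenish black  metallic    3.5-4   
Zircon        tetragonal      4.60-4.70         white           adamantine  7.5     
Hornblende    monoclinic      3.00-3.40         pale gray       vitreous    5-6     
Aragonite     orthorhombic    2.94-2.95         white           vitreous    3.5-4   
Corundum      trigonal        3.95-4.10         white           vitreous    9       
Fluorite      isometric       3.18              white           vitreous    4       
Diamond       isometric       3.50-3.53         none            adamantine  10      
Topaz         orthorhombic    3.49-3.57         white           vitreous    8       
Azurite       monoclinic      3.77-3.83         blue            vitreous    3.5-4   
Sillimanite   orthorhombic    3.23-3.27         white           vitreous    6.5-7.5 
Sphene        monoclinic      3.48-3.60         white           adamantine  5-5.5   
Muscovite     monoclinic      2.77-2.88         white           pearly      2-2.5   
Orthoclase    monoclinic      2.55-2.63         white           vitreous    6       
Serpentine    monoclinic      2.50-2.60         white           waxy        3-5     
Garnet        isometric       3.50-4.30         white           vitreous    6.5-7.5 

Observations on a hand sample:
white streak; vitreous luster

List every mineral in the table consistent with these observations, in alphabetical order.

White streak eliminates Molybdenite, Chalcopyrite, Hornblende, Diamond, Azurite.
Vitreous luster is inconsistent with Zircon, Sphene, Muscovite, Serpentine.
The minerals that satisfy all observations are Anhydrite, Aragonite, Corundum, Fluorite, Garnet, Orthoclase, Sillimanite, Topaz.

Anhydrite, Aragonite, Corundum, Fluorite, Garnet, Orthoclase, Sillimanite, Topaz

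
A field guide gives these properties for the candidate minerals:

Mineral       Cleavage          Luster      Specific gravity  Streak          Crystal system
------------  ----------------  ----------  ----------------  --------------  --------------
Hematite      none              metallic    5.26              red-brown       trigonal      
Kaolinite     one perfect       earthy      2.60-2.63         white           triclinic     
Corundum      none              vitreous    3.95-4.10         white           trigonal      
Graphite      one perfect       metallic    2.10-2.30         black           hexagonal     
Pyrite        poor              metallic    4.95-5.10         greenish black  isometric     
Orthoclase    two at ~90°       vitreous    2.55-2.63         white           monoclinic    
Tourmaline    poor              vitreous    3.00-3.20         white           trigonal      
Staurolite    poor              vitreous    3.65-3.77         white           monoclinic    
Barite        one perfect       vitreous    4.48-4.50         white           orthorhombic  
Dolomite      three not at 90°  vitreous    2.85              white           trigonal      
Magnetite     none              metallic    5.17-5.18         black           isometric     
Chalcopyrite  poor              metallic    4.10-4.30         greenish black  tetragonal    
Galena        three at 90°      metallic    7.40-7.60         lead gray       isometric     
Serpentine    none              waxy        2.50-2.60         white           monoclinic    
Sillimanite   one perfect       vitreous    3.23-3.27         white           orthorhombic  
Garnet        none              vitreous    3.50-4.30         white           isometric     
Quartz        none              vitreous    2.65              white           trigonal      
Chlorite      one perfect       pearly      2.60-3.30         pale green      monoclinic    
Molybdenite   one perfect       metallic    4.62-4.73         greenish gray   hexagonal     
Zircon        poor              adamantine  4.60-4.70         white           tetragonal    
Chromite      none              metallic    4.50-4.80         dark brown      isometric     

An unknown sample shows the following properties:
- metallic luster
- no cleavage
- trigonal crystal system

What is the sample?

Metallic luster — narrows the field to Hematite, Graphite, Pyrite, Magnetite, Chalcopyrite, Galena, Molybdenite, Chromite.
No cleavage — only Hematite, Magnetite, Chromite remain.
Trigonal crystal system — leaves Hematite.
Hematite is the sole remaining match.

Hematite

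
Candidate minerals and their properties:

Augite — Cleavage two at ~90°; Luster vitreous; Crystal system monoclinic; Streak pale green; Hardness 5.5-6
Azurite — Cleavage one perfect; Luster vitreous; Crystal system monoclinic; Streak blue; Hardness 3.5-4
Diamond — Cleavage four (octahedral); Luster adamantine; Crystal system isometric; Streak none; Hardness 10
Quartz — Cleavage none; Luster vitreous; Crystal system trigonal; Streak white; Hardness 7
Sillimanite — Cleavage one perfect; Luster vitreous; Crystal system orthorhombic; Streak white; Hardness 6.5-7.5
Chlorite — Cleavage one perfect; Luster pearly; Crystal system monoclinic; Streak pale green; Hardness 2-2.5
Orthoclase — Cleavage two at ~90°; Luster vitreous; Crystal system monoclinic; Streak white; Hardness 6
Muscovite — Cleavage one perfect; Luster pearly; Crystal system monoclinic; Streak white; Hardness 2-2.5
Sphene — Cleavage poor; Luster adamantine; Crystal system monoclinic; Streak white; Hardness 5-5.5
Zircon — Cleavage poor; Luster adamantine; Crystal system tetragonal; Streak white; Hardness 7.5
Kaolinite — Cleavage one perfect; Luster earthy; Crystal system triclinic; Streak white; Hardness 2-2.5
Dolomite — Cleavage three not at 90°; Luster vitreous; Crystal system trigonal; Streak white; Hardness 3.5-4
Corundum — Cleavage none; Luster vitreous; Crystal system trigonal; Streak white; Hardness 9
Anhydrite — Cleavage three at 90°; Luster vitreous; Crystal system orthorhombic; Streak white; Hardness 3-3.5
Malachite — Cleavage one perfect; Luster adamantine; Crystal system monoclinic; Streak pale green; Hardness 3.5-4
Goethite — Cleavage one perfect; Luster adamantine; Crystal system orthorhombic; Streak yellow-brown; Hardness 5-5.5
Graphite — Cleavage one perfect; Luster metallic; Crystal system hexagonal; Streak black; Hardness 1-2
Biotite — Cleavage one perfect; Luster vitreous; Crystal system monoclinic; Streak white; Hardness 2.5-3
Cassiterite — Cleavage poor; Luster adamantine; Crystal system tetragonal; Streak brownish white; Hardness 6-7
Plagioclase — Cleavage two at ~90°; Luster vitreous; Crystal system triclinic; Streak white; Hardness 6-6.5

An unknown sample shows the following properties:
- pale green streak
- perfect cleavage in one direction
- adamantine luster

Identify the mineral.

Malachite

Pale green streak — leaves Augite, Chlorite, Malachite.
Perfect cleavage in one direction rules out Augite.
Adamantine luster is inconsistent with Chlorite.
The only mineral consistent with every observation is Malachite.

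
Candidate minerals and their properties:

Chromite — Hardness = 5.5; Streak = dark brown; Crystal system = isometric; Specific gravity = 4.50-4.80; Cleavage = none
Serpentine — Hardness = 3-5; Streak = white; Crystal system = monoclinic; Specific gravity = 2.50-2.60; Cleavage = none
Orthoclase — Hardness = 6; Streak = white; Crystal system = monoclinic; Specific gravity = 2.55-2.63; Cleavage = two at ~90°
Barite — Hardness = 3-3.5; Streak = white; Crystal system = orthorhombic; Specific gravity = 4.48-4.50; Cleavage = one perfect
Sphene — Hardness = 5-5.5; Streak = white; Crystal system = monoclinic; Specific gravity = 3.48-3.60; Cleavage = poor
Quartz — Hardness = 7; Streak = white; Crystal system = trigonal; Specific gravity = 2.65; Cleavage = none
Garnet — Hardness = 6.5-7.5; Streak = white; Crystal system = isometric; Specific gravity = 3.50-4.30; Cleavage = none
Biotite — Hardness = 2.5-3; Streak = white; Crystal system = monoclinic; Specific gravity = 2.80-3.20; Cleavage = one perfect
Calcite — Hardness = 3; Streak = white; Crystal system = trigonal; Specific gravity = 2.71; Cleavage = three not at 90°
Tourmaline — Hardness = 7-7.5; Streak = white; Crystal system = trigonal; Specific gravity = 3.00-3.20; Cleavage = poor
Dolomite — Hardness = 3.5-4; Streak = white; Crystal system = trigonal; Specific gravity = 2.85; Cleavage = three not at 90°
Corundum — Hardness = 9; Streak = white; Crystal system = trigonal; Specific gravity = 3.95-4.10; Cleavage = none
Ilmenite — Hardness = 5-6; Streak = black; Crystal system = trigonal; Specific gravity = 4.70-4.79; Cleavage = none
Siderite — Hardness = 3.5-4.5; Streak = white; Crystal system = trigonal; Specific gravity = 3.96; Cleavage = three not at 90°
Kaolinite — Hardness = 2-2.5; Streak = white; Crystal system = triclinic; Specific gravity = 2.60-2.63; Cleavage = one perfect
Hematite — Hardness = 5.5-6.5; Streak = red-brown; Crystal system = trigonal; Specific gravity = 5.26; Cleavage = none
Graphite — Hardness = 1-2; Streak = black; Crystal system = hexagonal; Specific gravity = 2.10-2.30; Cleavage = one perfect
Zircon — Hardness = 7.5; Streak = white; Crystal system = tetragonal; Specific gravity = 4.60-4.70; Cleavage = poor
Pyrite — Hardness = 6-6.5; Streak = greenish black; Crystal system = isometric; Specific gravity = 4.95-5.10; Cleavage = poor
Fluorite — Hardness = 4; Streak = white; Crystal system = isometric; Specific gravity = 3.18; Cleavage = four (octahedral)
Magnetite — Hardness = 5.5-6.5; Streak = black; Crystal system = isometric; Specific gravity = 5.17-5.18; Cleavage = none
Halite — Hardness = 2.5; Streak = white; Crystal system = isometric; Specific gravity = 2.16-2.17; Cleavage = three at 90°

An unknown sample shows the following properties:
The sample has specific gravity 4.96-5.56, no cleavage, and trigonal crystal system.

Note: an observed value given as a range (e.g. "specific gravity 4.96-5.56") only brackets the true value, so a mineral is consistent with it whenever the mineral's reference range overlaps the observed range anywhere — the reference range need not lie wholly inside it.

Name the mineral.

Specific gravity 4.96-5.56: narrows the field to Hematite, Pyrite, Magnetite.
No cleavage excludes Pyrite.
Trigonal crystal system is inconsistent with Magnetite.
Only Hematite satisfies all observations.

Hematite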